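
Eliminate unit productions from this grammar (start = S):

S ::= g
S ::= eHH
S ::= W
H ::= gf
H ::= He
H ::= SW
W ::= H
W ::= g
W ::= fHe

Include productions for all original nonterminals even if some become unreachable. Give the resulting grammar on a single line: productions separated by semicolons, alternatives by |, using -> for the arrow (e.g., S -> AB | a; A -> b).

Unit productions: S->W, W->H.
Unit pairs (A ⇒* B via units): (S,H), (S,W), (W,H).
S: inherits non-unit rules of {H, S, W} → He | SW | eHH | fHe | g | gf.
H: inherits non-unit rules of {H} → He | SW | gf.
W: inherits non-unit rules of {H, W} → He | SW | fHe | g | gf.

S -> g | He | SW | gf | eHH | fHe; H -> He | SW | gf; W -> g | He | SW | gf | fHe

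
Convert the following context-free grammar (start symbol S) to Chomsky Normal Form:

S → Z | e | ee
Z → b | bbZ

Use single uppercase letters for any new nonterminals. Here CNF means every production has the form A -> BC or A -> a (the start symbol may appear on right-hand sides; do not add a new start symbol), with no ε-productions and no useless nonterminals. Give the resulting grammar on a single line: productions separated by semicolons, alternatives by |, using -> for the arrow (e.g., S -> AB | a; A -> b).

No ε-productions.
After unit-elimination: S -> b | e | ee | bbZ; Z -> b | bbZ.
TERM: introduce A -> b, B -> e and substitute in every rule of length ≥2.
BIN: S -> AAZ becomes S -> AC, C -> AZ; Z -> AAZ becomes Z -> AD, D -> AZ.

S -> b | e | AC | BB; A -> b; B -> e; C -> AZ; D -> AZ; Z -> b | AD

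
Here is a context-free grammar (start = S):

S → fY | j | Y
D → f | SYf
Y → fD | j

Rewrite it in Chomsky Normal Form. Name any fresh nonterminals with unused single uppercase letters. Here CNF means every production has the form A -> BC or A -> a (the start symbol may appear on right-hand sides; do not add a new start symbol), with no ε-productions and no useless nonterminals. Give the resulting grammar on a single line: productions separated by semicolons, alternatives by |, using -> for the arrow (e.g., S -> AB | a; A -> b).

S -> j | AD | AY; A -> f; B -> YA; D -> f | SB; Y -> j | AD

No ε-productions.
After unit-elimination: S -> j | fD | fY; D -> f | SYf; Y -> j | fD.
TERM: introduce A -> f and substitute in every rule of length ≥2.
BIN: D -> SYA becomes D -> SB, B -> YA.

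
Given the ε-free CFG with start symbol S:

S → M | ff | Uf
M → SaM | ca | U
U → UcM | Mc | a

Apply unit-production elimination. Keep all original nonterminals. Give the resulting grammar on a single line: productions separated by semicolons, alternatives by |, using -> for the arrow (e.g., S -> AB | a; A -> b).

Unit productions: M->U, S->M.
Unit pairs (A ⇒* B via units): (M,U), (S,M), (S,U).
S: inherits non-unit rules of {M, S, U} → Mc | SaM | UcM | Uf | a | ca | ff.
M: inherits non-unit rules of {M, U} → Mc | SaM | UcM | a | ca.
U: inherits non-unit rules of {U} → Mc | UcM | a.

S -> a | Mc | Uf | ca | ff | SaM | UcM; M -> a | Mc | ca | SaM | UcM; U -> a | Mc | UcM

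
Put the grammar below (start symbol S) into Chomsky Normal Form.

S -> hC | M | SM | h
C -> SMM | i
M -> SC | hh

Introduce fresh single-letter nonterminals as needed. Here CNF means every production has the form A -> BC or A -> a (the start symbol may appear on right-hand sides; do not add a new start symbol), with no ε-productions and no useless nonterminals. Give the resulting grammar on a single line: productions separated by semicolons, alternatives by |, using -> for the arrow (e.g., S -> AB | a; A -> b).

No ε-productions.
After unit-elimination: S -> h | SC | SM | hC | hh; C -> i | SMM; M -> SC | hh.
TERM: introduce A -> h and substitute in every rule of length ≥2.
BIN: C -> SMM becomes C -> SB, B -> MM.

S -> h | AA | AC | SC | SM; A -> h; B -> MM; C -> i | SB; M -> AA | SC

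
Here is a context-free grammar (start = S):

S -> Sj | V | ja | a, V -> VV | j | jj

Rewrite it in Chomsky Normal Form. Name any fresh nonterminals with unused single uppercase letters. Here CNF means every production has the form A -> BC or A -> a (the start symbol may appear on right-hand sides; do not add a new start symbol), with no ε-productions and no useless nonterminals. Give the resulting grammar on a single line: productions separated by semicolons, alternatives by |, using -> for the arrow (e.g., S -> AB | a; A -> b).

No ε-productions.
After unit-elimination: S -> a | j | Sj | VV | ja | jj; V -> j | VV | jj.
TERM: introduce B -> a, A -> j and substitute in every rule of length ≥2.

S -> a | j | AA | AB | SA | VV; A -> j; B -> a; V -> j | AA | VV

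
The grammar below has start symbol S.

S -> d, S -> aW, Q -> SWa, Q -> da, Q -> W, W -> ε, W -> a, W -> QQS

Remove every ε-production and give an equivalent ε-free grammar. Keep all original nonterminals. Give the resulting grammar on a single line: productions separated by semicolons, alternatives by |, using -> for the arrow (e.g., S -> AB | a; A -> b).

Nullable set: {Q, W}.
S -> aW: W nullable, giving a | aW.
Q -> SWa: W nullable, giving SWa | Sa.
Q -> W: W nullable, giving W.
Drop W -> ε.
W -> QQS: Q, Q nullable, giving QQS | QS | S.
Unchanged (no nullable symbols): S -> d; Q -> da; W -> a.

S -> a | d | aW; Q -> W | Sa | da | SWa; W -> S | a | QS | QQS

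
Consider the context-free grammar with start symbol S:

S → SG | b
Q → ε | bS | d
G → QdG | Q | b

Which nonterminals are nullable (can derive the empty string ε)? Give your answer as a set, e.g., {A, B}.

{G, Q}

Directly nullable (have an ε-rule): {Q}.
G is nullable via G -> Q (every symbol on the right is already known nullable).
Not nullable: S — each has a terminal in every rule's right-hand side or depends on a non-nullable symbol.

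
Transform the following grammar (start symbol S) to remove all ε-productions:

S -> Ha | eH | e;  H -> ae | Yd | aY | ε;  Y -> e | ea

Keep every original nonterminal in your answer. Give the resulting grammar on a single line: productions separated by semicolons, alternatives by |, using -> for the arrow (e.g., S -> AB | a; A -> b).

S -> a | e | Ha | eH; H -> Yd | aY | ae; Y -> e | ea

Nullable set: {H}.
S -> Ha: H nullable, giving Ha | a.
S -> eH: H nullable, giving e | eH.
Drop H -> ε.
Unchanged (no nullable symbols): S -> e; H -> Yd; H -> aY; H -> ae; Y -> e; Y -> ea.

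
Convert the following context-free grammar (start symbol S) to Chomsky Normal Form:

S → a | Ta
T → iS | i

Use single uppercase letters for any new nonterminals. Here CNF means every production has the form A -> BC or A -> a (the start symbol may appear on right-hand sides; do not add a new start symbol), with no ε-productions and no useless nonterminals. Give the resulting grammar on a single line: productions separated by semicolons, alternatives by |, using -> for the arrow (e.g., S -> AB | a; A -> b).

No ε-productions.
No unit productions to eliminate.
TERM: introduce A -> a, B -> i and substitute in every rule of length ≥2.

S -> a | TA; A -> a; B -> i; T -> i | BS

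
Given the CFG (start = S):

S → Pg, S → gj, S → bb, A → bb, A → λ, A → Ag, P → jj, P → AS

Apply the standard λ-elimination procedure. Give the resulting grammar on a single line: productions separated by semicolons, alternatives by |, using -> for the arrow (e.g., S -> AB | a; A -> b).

Nullable set: {A}.
Drop A -> λ.
A -> Ag: A nullable, giving Ag | g.
P -> AS: A nullable, giving AS | S.
Unchanged (no nullable symbols): S -> Pg; S -> bb; S -> gj; A -> bb; P -> jj.

S -> Pg | bb | gj; A -> g | Ag | bb; P -> S | AS | jj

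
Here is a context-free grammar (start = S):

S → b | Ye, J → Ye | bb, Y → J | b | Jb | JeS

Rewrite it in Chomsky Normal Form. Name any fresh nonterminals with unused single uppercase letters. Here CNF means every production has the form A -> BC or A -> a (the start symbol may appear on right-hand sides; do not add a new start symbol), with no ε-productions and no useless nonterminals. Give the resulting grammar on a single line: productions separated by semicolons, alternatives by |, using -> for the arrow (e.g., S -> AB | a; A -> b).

S -> b | YA; A -> e; B -> b; C -> AS; J -> BB | YA; Y -> b | BB | JB | JC | YA

No ε-productions.
After unit-elimination: S -> b | Ye; J -> Ye | bb; Y -> b | Jb | Ye | bb | JeS.
TERM: introduce B -> b, A -> e and substitute in every rule of length ≥2.
BIN: Y -> JAS becomes Y -> JC, C -> AS.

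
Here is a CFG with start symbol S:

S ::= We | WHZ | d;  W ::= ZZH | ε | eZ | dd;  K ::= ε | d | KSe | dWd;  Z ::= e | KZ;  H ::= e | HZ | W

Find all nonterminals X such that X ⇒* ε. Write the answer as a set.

Directly nullable (have an ε-rule): {K, W}.
H is nullable via H -> W (every symbol on the right is already known nullable).
Not nullable: S, Z — each has a terminal in every rule's right-hand side or depends on a non-nullable symbol.

{H, K, W}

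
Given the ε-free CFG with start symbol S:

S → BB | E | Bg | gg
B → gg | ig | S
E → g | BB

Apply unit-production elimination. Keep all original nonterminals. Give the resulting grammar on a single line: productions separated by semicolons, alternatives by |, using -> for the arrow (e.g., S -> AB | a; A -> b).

Unit productions: B->S, S->E.
Unit pairs (A ⇒* B via units): (B,E), (B,S), (S,E).
S: inherits non-unit rules of {E, S} → BB | Bg | g | gg.
B: inherits non-unit rules of {B, E, S} → BB | Bg | g | gg | ig.
E: inherits non-unit rules of {E} → BB | g.

S -> g | BB | Bg | gg; B -> g | BB | Bg | gg | ig; E -> g | BB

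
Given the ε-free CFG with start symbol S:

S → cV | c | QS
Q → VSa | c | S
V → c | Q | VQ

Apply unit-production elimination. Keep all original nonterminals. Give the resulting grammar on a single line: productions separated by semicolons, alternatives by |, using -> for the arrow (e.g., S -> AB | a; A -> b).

Unit productions: Q->S, V->Q.
Unit pairs (A ⇒* B via units): (Q,S), (V,Q), (V,S).
S: inherits non-unit rules of {S} → QS | c | cV.
Q: inherits non-unit rules of {Q, S} → QS | VSa | c | cV.
V: inherits non-unit rules of {Q, S, V} → QS | VQ | VSa | c | cV.

S -> c | QS | cV; Q -> c | QS | cV | VSa; V -> c | QS | VQ | cV | VSa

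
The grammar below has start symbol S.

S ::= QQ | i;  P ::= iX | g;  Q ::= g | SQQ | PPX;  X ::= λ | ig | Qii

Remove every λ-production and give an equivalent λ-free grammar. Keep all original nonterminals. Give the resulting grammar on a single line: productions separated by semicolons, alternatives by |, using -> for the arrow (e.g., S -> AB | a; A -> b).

Nullable set: {X}.
P -> iX: X nullable, giving i | iX.
Q -> PPX: X nullable, giving PP | PPX.
Drop X -> λ.
Unchanged (no nullable symbols): S -> QQ; S -> i; P -> g; Q -> SQQ; Q -> g; X -> Qii; X -> ig.

S -> i | QQ; P -> g | i | iX; Q -> g | PP | PPX | SQQ; X -> ig | Qii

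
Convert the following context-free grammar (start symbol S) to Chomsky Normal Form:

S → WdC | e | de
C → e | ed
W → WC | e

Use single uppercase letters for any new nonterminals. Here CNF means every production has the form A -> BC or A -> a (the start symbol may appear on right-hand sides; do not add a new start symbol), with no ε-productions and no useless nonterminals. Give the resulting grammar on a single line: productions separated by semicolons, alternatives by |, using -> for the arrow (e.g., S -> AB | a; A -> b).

S -> e | BA | WD; A -> e; B -> d; C -> e | AB; D -> BC; W -> e | WC

No ε-productions.
No unit productions to eliminate.
TERM: introduce B -> d, A -> e and substitute in every rule of length ≥2.
BIN: S -> WBC becomes S -> WD, D -> BC.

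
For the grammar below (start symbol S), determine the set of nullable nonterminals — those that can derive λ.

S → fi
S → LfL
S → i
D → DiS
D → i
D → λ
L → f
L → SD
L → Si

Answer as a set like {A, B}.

Directly nullable (have an ε-rule): {D}.
Not nullable: L, S — each has a terminal in every rule's right-hand side or depends on a non-nullable symbol.

{D}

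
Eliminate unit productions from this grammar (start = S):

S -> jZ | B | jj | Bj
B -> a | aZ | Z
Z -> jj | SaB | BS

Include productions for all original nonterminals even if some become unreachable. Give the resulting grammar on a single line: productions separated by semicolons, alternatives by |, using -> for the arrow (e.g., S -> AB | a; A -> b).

S -> a | BS | Bj | aZ | jZ | jj | SaB; B -> a | BS | aZ | jj | SaB; Z -> BS | jj | SaB

Unit productions: B->Z, S->B.
Unit pairs (A ⇒* B via units): (B,Z), (S,B), (S,Z).
S: inherits non-unit rules of {B, S, Z} → BS | Bj | SaB | a | aZ | jZ | jj.
B: inherits non-unit rules of {B, Z} → BS | SaB | a | aZ | jj.
Z: inherits non-unit rules of {Z} → BS | SaB | jj.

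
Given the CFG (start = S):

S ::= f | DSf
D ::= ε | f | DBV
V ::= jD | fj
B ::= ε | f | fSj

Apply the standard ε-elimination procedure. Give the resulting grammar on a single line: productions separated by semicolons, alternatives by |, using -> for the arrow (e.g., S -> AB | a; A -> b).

Nullable set: {B, D}.
S -> DSf: D nullable, giving DSf | Sf.
Drop B -> ε.
Drop D -> ε.
D -> DBV: D, B nullable, giving BV | DBV | DV | V.
V -> jD: D nullable, giving j | jD.
Unchanged (no nullable symbols): S -> f; B -> f; B -> fSj; D -> f; V -> fj.

S -> f | Sf | DSf; B -> f | fSj; D -> V | f | BV | DV | DBV; V -> j | fj | jD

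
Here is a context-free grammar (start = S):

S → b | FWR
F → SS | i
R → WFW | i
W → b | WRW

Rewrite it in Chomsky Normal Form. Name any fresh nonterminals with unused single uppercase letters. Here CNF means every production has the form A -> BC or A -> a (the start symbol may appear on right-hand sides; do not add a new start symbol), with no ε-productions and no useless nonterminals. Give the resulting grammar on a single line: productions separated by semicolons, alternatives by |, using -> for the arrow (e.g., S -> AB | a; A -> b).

No ε-productions.
No unit productions to eliminate.
BIN: R -> WFW becomes R -> WA, A -> FW; S -> FWR becomes S -> FB, B -> WR; W -> WRW becomes W -> WC, C -> RW.

S -> b | FB; A -> FW; B -> WR; C -> RW; F -> i | SS; R -> i | WA; W -> b | WC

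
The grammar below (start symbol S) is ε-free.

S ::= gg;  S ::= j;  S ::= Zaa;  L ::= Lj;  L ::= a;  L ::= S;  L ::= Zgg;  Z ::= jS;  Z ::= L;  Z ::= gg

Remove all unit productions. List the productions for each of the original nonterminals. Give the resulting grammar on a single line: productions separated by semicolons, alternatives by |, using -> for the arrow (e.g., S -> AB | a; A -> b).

S -> j | gg | Zaa; L -> a | j | Lj | gg | Zaa | Zgg; Z -> a | j | Lj | gg | jS | Zaa | Zgg

Unit productions: L->S, Z->L.
Unit pairs (A ⇒* B via units): (L,S), (Z,L), (Z,S).
S: inherits non-unit rules of {S} → Zaa | gg | j.
L: inherits non-unit rules of {L, S} → Lj | Zaa | Zgg | a | gg | j.
Z: inherits non-unit rules of {L, S, Z} → Lj | Zaa | Zgg | a | gg | j | jS.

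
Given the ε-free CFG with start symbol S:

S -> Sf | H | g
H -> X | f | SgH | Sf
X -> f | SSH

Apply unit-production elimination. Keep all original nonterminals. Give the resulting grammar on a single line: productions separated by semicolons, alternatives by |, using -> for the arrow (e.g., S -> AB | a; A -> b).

S -> f | g | Sf | SSH | SgH; H -> f | Sf | SSH | SgH; X -> f | SSH

Unit productions: H->X, S->H.
Unit pairs (A ⇒* B via units): (H,X), (S,H), (S,X).
S: inherits non-unit rules of {H, S, X} → SSH | Sf | SgH | f | g.
H: inherits non-unit rules of {H, X} → SSH | Sf | SgH | f.
X: inherits non-unit rules of {X} → SSH | f.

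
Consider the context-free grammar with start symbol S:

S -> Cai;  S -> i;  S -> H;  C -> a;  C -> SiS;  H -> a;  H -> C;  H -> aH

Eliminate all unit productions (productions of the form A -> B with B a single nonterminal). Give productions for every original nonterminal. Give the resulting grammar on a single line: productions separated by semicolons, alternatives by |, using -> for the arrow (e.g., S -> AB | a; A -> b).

S -> a | i | aH | Cai | SiS; C -> a | SiS; H -> a | aH | SiS

Unit productions: H->C, S->H.
Unit pairs (A ⇒* B via units): (H,C), (S,C), (S,H).
S: inherits non-unit rules of {C, H, S} → Cai | SiS | a | aH | i.
C: inherits non-unit rules of {C} → SiS | a.
H: inherits non-unit rules of {C, H} → SiS | a | aH.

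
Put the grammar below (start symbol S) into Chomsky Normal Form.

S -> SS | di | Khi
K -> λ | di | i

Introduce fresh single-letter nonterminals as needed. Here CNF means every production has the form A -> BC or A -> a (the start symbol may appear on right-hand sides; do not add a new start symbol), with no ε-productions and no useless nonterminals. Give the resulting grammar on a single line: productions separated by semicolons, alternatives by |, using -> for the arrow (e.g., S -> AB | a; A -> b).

Nullable: {K}; after ε-elimination: S -> SS | di | hi | Khi; K -> i | di.
No unit productions to eliminate.
TERM: introduce A -> d, C -> h, B -> i and substitute in every rule of length ≥2.
BIN: S -> KCB becomes S -> KD, D -> CB.

S -> AB | CB | KD | SS; A -> d; B -> i; C -> h; D -> CB; K -> i | AB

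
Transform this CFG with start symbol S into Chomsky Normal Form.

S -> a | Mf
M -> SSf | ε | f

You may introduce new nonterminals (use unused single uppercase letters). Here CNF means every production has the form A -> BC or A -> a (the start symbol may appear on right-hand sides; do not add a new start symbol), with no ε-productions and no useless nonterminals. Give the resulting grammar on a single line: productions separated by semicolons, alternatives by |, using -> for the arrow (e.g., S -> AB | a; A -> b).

Nullable: {M}; after ε-elimination: S -> a | f | Mf; M -> f | SSf.
No unit productions to eliminate.
TERM: introduce A -> f and substitute in every rule of length ≥2.
BIN: M -> SSA becomes M -> SB, B -> SA.

S -> a | f | MA; A -> f; B -> SA; M -> f | SB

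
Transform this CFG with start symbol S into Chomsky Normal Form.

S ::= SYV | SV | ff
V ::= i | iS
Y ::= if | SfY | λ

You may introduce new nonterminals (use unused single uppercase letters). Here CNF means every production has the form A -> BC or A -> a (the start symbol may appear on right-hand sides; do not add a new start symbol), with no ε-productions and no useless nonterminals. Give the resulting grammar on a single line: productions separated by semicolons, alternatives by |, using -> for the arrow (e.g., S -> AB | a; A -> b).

S -> AA | SC | SV; A -> f; B -> i; C -> YV; D -> AY; V -> i | BS; Y -> BA | SA | SD

Nullable: {Y}; after ε-elimination: S -> SV | ff | SYV; V -> i | iS; Y -> Sf | if | SfY.
No unit productions to eliminate.
TERM: introduce A -> f, B -> i and substitute in every rule of length ≥2.
BIN: S -> SYV becomes S -> SC, C -> YV; Y -> SAY becomes Y -> SD, D -> AY.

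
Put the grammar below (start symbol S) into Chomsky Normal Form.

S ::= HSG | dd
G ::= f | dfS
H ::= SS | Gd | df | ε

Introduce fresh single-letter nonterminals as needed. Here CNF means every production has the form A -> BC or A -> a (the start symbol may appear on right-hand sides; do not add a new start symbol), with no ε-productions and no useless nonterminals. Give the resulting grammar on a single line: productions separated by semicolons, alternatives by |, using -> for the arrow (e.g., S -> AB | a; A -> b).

Nullable: {H}; after ε-elimination: S -> SG | dd | HSG; G -> f | dfS; H -> Gd | SS | df.
No unit productions to eliminate.
TERM: introduce A -> d, B -> f and substitute in every rule of length ≥2.
BIN: G -> ABS becomes G -> AC, C -> BS; S -> HSG becomes S -> HD, D -> SG.

S -> AA | HD | SG; A -> d; B -> f; C -> BS; D -> SG; G -> f | AC; H -> AB | GA | SS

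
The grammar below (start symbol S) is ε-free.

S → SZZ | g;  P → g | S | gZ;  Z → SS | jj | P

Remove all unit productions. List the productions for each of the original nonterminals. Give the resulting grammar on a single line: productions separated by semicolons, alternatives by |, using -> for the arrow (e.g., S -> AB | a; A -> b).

S -> g | SZZ; P -> g | gZ | SZZ; Z -> g | SS | gZ | jj | SZZ

Unit productions: P->S, Z->P.
Unit pairs (A ⇒* B via units): (P,S), (Z,P), (Z,S).
S: inherits non-unit rules of {S} → SZZ | g.
P: inherits non-unit rules of {P, S} → SZZ | g | gZ.
Z: inherits non-unit rules of {P, S, Z} → SS | SZZ | g | gZ | jj.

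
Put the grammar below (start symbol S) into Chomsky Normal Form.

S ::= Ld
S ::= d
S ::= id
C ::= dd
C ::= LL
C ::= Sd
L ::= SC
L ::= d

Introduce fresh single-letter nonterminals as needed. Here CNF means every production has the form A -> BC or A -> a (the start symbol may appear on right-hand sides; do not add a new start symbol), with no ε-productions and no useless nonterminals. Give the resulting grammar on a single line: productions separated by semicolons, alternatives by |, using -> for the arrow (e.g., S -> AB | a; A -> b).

S -> d | BA | LA; A -> d; B -> i; C -> AA | LL | SA; L -> d | SC

No ε-productions.
No unit productions to eliminate.
TERM: introduce A -> d, B -> i and substitute in every rule of length ≥2.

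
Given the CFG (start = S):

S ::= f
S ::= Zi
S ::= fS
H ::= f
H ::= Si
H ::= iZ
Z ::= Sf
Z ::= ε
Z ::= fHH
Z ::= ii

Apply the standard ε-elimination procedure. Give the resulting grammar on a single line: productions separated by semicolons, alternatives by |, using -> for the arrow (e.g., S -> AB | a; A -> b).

Nullable set: {Z}.
S -> Zi: Z nullable, giving Zi | i.
H -> iZ: Z nullable, giving i | iZ.
Drop Z -> ε.
Unchanged (no nullable symbols): S -> f; S -> fS; H -> Si; H -> f; Z -> Sf; Z -> fHH; Z -> ii.

S -> f | i | Zi | fS; H -> f | i | Si | iZ; Z -> Sf | ii | fHH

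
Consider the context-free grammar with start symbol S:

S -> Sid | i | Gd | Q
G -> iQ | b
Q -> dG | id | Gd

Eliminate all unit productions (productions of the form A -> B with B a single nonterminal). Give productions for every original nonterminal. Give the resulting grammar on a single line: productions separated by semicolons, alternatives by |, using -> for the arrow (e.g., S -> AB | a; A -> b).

Unit productions: S->Q.
Unit pairs (A ⇒* B via units): (S,Q).
S: inherits non-unit rules of {Q, S} → Gd | Sid | dG | i | id.
G: inherits non-unit rules of {G} → b | iQ.
Q: inherits non-unit rules of {Q} → Gd | dG | id.

S -> i | Gd | dG | id | Sid; G -> b | iQ; Q -> Gd | dG | id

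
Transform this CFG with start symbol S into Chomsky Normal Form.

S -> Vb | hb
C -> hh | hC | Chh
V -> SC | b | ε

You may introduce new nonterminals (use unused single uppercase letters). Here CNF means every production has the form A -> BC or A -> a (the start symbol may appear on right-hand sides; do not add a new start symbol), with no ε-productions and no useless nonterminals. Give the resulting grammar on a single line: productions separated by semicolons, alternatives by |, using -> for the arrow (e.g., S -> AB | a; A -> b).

S -> b | AB | VB; A -> h; B -> b; C -> AA | AC | CD; D -> AA; V -> b | SC

Nullable: {V}; after ε-elimination: S -> b | Vb | hb; C -> hC | hh | Chh; V -> b | SC.
No unit productions to eliminate.
TERM: introduce B -> b, A -> h and substitute in every rule of length ≥2.
BIN: C -> CAA becomes C -> CD, D -> AA.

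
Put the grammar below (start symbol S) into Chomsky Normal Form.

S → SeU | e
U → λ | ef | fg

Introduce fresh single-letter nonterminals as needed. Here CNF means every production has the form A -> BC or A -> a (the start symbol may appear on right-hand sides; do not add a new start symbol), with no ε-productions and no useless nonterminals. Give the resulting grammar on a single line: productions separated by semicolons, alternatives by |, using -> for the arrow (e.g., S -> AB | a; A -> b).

S -> e | SA | SD; A -> e; B -> f; C -> g; D -> AU; U -> AB | BC

Nullable: {U}; after ε-elimination: S -> e | Se | SeU; U -> ef | fg.
No unit productions to eliminate.
TERM: introduce A -> e, B -> f, C -> g and substitute in every rule of length ≥2.
BIN: S -> SAU becomes S -> SD, D -> AU.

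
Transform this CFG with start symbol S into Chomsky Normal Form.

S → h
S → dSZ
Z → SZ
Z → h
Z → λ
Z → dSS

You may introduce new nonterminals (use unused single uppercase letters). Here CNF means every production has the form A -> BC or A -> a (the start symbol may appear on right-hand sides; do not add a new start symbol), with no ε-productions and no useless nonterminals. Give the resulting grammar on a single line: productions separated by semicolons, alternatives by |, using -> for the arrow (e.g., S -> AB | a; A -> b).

Nullable: {Z}; after ε-elimination: S -> h | dS | dSZ; Z -> S | h | SZ | dSS.
After unit-elimination: S -> h | dS | dSZ; Z -> h | SZ | dS | dSS | dSZ.
TERM: introduce A -> d and substitute in every rule of length ≥2.
BIN: S -> ASZ becomes S -> AB, B -> SZ; Z -> ASS becomes Z -> AC, C -> SS; Z -> ASZ becomes Z -> AD, D -> SZ.

S -> h | AB | AS; A -> d; B -> SZ; C -> SS; D -> SZ; Z -> h | AC | AD | AS | SZ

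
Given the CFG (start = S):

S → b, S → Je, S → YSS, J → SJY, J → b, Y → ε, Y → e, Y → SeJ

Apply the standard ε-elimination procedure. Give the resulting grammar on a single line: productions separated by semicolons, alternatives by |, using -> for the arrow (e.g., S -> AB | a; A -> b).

S -> b | Je | SS | YSS; J -> b | SJ | SJY; Y -> e | SeJ

Nullable set: {Y}.
S -> YSS: Y nullable, giving SS | YSS.
J -> SJY: Y nullable, giving SJ | SJY.
Drop Y -> ε.
Unchanged (no nullable symbols): S -> Je; S -> b; J -> b; Y -> SeJ; Y -> e.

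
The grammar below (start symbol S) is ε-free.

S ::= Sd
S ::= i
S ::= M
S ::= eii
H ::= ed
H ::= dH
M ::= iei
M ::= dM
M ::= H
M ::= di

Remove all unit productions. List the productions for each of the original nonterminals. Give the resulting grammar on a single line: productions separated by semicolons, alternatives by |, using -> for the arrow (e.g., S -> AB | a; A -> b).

Unit productions: M->H, S->M.
Unit pairs (A ⇒* B via units): (M,H), (S,H), (S,M).
S: inherits non-unit rules of {H, M, S} → Sd | dH | dM | di | ed | eii | i | iei.
H: inherits non-unit rules of {H} → dH | ed.
M: inherits non-unit rules of {H, M} → dH | dM | di | ed | iei.

S -> i | Sd | dH | dM | di | ed | eii | iei; H -> dH | ed; M -> dH | dM | di | ed | iei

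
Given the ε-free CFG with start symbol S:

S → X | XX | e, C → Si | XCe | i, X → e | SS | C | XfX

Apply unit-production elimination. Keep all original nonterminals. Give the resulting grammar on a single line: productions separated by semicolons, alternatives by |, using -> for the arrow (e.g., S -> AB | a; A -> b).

Unit productions: S->X, X->C.
Unit pairs (A ⇒* B via units): (S,C), (S,X), (X,C).
S: inherits non-unit rules of {C, S, X} → SS | Si | XCe | XX | XfX | e | i.
C: inherits non-unit rules of {C} → Si | XCe | i.
X: inherits non-unit rules of {C, X} → SS | Si | XCe | XfX | e | i.

S -> e | i | SS | Si | XX | XCe | XfX; C -> i | Si | XCe; X -> e | i | SS | Si | XCe | XfX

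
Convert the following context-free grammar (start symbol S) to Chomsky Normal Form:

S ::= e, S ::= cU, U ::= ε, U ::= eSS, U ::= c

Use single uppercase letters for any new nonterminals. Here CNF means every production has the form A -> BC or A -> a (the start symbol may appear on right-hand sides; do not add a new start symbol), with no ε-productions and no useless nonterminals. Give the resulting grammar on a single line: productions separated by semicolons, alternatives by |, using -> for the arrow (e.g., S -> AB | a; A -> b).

S -> c | e | AU; A -> c; B -> e; C -> SS; U -> c | BC

Nullable: {U}; after ε-elimination: S -> c | e | cU; U -> c | eSS.
No unit productions to eliminate.
TERM: introduce A -> c, B -> e and substitute in every rule of length ≥2.
BIN: U -> BSS becomes U -> BC, C -> SS.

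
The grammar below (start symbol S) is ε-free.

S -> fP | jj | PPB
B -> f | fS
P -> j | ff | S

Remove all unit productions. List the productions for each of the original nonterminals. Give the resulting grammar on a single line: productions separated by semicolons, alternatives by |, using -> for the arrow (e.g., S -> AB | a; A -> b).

Unit productions: P->S.
Unit pairs (A ⇒* B via units): (P,S).
S: inherits non-unit rules of {S} → PPB | fP | jj.
B: inherits non-unit rules of {B} → f | fS.
P: inherits non-unit rules of {P, S} → PPB | fP | ff | j | jj.

S -> fP | jj | PPB; B -> f | fS; P -> j | fP | ff | jj | PPB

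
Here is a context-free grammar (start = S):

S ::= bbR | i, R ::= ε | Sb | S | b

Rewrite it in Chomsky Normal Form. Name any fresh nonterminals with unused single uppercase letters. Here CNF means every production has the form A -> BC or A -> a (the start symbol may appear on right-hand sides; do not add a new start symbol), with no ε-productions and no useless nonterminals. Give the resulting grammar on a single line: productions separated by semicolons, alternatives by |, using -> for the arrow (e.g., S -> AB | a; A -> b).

S -> i | AA | AC; A -> b; B -> AR; C -> AR; R -> b | i | AA | AB | SA

Nullable: {R}; after ε-elimination: S -> i | bb | bbR; R -> S | b | Sb.
After unit-elimination: S -> i | bb | bbR; R -> b | i | Sb | bb | bbR.
TERM: introduce A -> b and substitute in every rule of length ≥2.
BIN: R -> AAR becomes R -> AB, B -> AR; S -> AAR becomes S -> AC, C -> AR.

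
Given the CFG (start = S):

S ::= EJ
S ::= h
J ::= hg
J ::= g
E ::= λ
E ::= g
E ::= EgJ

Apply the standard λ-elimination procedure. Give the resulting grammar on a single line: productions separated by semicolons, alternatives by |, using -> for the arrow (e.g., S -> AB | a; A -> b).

S -> J | h | EJ; E -> g | gJ | EgJ; J -> g | hg

Nullable set: {E}.
S -> EJ: E nullable, giving EJ | J.
Drop E -> λ.
E -> EgJ: E nullable, giving EgJ | gJ.
Unchanged (no nullable symbols): S -> h; E -> g; J -> g; J -> hg.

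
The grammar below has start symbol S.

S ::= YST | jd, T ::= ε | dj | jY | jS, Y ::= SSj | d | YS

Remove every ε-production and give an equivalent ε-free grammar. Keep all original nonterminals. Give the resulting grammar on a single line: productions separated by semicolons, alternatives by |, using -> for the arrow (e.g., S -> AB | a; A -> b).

S -> YS | jd | YST; T -> dj | jS | jY; Y -> d | YS | SSj

Nullable set: {T}.
S -> YST: T nullable, giving YS | YST.
Drop T -> ε.
Unchanged (no nullable symbols): S -> jd; T -> dj; T -> jS; T -> jY; Y -> SSj; Y -> YS; Y -> d.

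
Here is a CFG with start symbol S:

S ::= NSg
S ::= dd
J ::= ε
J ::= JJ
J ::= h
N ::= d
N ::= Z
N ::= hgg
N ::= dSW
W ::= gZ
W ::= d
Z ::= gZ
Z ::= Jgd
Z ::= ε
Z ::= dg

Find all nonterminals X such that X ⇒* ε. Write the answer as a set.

Directly nullable (have an ε-rule): {J, Z}.
N is nullable via N -> Z (every symbol on the right is already known nullable).
Not nullable: S, W — each has a terminal in every rule's right-hand side or depends on a non-nullable symbol.

{J, N, Z}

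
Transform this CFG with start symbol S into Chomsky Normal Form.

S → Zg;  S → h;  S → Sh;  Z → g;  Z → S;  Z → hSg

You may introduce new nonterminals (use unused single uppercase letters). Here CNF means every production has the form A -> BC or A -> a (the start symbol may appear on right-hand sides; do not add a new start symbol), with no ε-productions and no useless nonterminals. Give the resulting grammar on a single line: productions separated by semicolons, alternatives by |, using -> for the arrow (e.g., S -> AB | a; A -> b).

S -> h | SA | ZB; A -> h; B -> g; C -> SB; Z -> g | h | AC | SA | ZB

No ε-productions.
After unit-elimination: S -> h | Sh | Zg; Z -> g | h | Sh | Zg | hSg.
TERM: introduce B -> g, A -> h and substitute in every rule of length ≥2.
BIN: Z -> ASB becomes Z -> AC, C -> SB.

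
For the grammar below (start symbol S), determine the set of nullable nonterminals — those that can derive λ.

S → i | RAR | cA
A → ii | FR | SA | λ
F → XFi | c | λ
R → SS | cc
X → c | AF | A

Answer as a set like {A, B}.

{A, F, X}

Directly nullable (have an ε-rule): {A, F}.
X is nullable via X -> A (every symbol on the right is already known nullable).
Not nullable: R, S — each has a terminal in every rule's right-hand side or depends on a non-nullable symbol.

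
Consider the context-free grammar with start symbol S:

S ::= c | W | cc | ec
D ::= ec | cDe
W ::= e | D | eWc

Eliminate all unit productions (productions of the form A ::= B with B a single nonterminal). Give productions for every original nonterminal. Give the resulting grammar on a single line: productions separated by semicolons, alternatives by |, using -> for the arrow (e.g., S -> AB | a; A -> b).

S -> c | e | cc | ec | cDe | eWc; D -> ec | cDe; W -> e | ec | cDe | eWc

Unit productions: S->W, W->D.
Unit pairs (A ⇒* B via units): (S,D), (S,W), (W,D).
S: inherits non-unit rules of {D, S, W} → c | cDe | cc | e | eWc | ec.
D: inherits non-unit rules of {D} → cDe | ec.
W: inherits non-unit rules of {D, W} → cDe | e | eWc | ec.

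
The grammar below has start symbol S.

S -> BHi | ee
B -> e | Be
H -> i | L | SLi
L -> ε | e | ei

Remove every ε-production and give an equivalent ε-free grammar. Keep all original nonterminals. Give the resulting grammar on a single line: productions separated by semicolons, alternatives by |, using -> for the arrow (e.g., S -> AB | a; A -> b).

Nullable set: {H, L}.
S -> BHi: H nullable, giving BHi | Bi.
H -> L: L nullable, giving L.
H -> SLi: L nullable, giving SLi | Si.
Drop L -> ε.
Unchanged (no nullable symbols): S -> ee; B -> Be; B -> e; H -> i; L -> e; L -> ei.

S -> Bi | ee | BHi; B -> e | Be; H -> L | i | Si | SLi; L -> e | ei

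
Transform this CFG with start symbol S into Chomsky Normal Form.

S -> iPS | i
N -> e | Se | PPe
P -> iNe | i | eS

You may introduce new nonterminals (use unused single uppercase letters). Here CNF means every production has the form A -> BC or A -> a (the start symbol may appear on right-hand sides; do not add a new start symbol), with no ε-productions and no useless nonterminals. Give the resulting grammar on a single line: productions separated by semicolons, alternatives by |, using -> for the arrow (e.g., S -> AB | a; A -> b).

S -> i | BE; A -> e; B -> i; C -> PA; D -> NA; E -> PS; N -> e | PC | SA; P -> i | AS | BD

No ε-productions.
No unit productions to eliminate.
TERM: introduce A -> e, B -> i and substitute in every rule of length ≥2.
BIN: N -> PPA becomes N -> PC, C -> PA; P -> BNA becomes P -> BD, D -> NA; S -> BPS becomes S -> BE, E -> PS.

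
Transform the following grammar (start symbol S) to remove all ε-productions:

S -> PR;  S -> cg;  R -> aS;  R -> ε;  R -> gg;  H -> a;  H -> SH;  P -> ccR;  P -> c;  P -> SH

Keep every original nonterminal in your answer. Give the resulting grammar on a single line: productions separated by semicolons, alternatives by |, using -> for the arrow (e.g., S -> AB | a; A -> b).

Nullable set: {R}.
S -> PR: R nullable, giving P | PR.
P -> ccR: R nullable, giving cc | ccR.
Drop R -> ε.
Unchanged (no nullable symbols): S -> cg; H -> SH; H -> a; P -> SH; P -> c; R -> aS; R -> gg.

S -> P | PR | cg; H -> a | SH; P -> c | SH | cc | ccR; R -> aS | gg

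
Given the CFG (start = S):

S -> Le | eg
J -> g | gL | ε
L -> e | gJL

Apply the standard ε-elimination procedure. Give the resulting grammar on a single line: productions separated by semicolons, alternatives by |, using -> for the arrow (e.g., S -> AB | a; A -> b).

S -> Le | eg; J -> g | gL; L -> e | gL | gJL

Nullable set: {J}.
Drop J -> ε.
L -> gJL: J nullable, giving gJL | gL.
Unchanged (no nullable symbols): S -> Le; S -> eg; J -> g; J -> gL; L -> e.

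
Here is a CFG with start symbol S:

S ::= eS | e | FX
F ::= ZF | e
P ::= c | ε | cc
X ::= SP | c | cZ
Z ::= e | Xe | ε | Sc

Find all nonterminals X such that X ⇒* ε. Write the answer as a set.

Directly nullable (have an ε-rule): {P, Z}.
Not nullable: F, S, X — each has a terminal in every rule's right-hand side or depends on a non-nullable symbol.

{P, Z}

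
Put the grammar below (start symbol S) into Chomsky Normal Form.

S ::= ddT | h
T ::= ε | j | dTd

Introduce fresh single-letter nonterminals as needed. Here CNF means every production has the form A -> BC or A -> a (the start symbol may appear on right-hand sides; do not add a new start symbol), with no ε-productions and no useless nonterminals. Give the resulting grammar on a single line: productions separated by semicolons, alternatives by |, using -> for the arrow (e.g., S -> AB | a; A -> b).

Nullable: {T}; after ε-elimination: S -> h | dd | ddT; T -> j | dd | dTd.
No unit productions to eliminate.
TERM: introduce A -> d and substitute in every rule of length ≥2.
BIN: S -> AAT becomes S -> AB, B -> AT; T -> ATA becomes T -> AC, C -> TA.

S -> h | AA | AB; A -> d; B -> AT; C -> TA; T -> j | AA | AC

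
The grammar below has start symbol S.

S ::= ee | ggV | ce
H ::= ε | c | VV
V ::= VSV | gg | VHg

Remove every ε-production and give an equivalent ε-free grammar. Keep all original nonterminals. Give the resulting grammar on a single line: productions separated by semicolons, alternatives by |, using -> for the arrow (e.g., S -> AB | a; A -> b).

S -> ce | ee | ggV; H -> c | VV; V -> Vg | gg | VHg | VSV

Nullable set: {H}.
Drop H -> ε.
V -> VHg: H nullable, giving VHg | Vg.
Unchanged (no nullable symbols): S -> ce; S -> ee; S -> ggV; H -> VV; H -> c; V -> VSV; V -> gg.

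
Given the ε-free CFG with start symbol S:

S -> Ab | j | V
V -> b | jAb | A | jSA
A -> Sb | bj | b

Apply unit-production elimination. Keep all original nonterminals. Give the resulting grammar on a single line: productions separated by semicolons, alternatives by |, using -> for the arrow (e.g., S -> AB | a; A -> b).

Unit productions: S->V, V->A.
Unit pairs (A ⇒* B via units): (S,A), (S,V), (V,A).
S: inherits non-unit rules of {A, S, V} → Ab | Sb | b | bj | j | jAb | jSA.
A: inherits non-unit rules of {A} → Sb | b | bj.
V: inherits non-unit rules of {A, V} → Sb | b | bj | jAb | jSA.

S -> b | j | Ab | Sb | bj | jAb | jSA; A -> b | Sb | bj; V -> b | Sb | bj | jAb | jSA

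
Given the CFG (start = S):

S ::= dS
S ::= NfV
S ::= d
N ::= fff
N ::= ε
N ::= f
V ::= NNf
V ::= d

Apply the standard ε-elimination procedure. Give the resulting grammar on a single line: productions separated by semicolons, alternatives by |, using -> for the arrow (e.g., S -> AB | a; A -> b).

Nullable set: {N}.
S -> NfV: N nullable, giving NfV | fV.
Drop N -> ε.
V -> NNf: N, N nullable, giving NNf | Nf | f.
Unchanged (no nullable symbols): S -> d; S -> dS; N -> f; N -> fff; V -> d.

S -> d | dS | fV | NfV; N -> f | fff; V -> d | f | Nf | NNf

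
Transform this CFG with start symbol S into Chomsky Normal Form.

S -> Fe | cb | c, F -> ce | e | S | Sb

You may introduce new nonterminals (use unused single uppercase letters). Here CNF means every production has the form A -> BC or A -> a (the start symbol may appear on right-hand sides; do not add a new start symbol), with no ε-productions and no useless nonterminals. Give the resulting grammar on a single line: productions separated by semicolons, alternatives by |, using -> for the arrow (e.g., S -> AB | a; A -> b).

No ε-productions.
After unit-elimination: S -> c | Fe | cb; F -> c | e | Fe | Sb | cb | ce.
TERM: introduce B -> b, C -> c, A -> e and substitute in every rule of length ≥2.

S -> c | CB | FA; A -> e; B -> b; C -> c; F -> c | e | CA | CB | FA | SB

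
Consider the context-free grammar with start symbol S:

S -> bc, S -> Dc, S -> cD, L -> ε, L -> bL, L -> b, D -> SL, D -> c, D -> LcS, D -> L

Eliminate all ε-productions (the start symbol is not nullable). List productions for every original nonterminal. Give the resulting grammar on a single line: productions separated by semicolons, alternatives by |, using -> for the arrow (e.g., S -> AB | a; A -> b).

Nullable set: {D, L}.
S -> Dc: D nullable, giving Dc | c.
S -> cD: D nullable, giving c | cD.
D -> L: L nullable, giving L.
D -> LcS: L nullable, giving LcS | cS.
D -> SL: L nullable, giving S | SL.
Drop L -> ε.
L -> bL: L nullable, giving b | bL.
Unchanged (no nullable symbols): S -> bc; D -> c; L -> b.

S -> c | Dc | bc | cD; D -> L | S | c | SL | cS | LcS; L -> b | bL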